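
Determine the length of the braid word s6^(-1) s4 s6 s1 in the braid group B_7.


The word length counts the number of generators (including inverses).
Listing each generator: s6^(-1), s4, s6, s1
There are 4 generators in this braid word.

4


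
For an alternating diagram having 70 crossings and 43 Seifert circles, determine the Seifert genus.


For alternating knots, g = (c - s + 1)/2.
= (70 - 43 + 1)/2
= 28/2 = 14

14


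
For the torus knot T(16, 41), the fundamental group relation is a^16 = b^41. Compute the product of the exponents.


The relation is a^16 = b^41.
Product of exponents = 16 * 41
= 656

656


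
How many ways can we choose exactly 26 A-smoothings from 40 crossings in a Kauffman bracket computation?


We choose which 26 of 40 crossings get A-smoothings.
C(40, 26) = 40! / (26! * 14!)
= 23206929840

23206929840


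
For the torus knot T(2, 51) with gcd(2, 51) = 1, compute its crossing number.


For a torus knot T(p, q) with gcd(p,q)=1,
the crossing number is min(p*(q-1), q*(p-1)).
p*(q-1) = 2*50 = 100
q*(p-1) = 51*1 = 51
min(100, 51) = 51

51


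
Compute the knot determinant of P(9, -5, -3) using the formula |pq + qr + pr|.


Step 1: Compute pq + qr + pr.
pq = 9*(-5) = -45
qr = (-5)*(-3) = 15
pr = 9*(-3) = -27
pq + qr + pr = -45 + 15 + (-27) = -57
Step 2: Take absolute value.
det(P(9,-5,-3)) = |-57| = 57

57


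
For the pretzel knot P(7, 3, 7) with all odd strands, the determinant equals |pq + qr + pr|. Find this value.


Step 1: Compute pq + qr + pr.
pq = 7*3 = 21
qr = 3*7 = 21
pr = 7*7 = 49
pq + qr + pr = 21 + 21 + 49 = 91
Step 2: Take absolute value.
det(P(7,3,7)) = |91| = 91

91


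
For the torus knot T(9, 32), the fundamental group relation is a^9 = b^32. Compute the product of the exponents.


The relation is a^9 = b^32.
Product of exponents = 9 * 32
= 288

288


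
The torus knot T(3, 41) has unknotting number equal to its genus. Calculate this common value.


For a torus knot T(p,q), both the unknotting number and genus equal (p-1)(q-1)/2.
= (3-1)(41-1)/2
= 2*40/2
= 80/2 = 40

40


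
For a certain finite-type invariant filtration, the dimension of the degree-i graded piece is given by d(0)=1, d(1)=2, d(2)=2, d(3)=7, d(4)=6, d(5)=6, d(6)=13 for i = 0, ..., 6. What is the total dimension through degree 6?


Total dimension = d(0) + d(1) + ... + d(6)
= 1 + 2 + 2 + 7 + 6 + 6 + 13
= 37

37


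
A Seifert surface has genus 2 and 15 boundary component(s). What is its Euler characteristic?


chi = 2 - 2g - b
= 2 - 2*2 - 15
= 2 - 4 - 15 = -17

-17


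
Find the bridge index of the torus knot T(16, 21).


The bridge number of T(p,q) is min(p,q).
min(16, 21) = 16

16


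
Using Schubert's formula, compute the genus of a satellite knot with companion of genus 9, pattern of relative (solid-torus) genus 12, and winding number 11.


Schubert: g(satellite) = g_rel(pattern) + |winding| * g(companion),
where g_rel(pattern) is the genus of the pattern relative to the solid torus.
= 12 + 11 * 9
= 12 + 99 = 111

111


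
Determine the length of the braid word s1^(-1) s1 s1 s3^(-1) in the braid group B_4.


The word length counts the number of generators (including inverses).
Listing each generator: s1^(-1), s1, s1, s3^(-1)
There are 4 generators in this braid word.

4


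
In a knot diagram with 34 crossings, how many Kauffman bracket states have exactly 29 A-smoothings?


We choose which 29 of 34 crossings get A-smoothings.
C(34, 29) = 34! / (29! * 5!)
= 278256

278256


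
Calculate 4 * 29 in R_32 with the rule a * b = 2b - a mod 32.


4 * 29 = 2*29 - 4 mod 32
= 58 - 4 mod 32
= 54 mod 32 = 22

22


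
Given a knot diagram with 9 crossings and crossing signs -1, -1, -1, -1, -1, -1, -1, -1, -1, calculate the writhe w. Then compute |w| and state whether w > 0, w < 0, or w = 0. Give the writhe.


Step 1: Count positive crossings (+1).
Positive crossings: 0
Step 2: Count negative crossings (-1).
Negative crossings: 9
Step 3: Writhe = (positive) - (negative)
w = 0 - 9 = -9
Step 4: |w| = 9, and w is negative

-9


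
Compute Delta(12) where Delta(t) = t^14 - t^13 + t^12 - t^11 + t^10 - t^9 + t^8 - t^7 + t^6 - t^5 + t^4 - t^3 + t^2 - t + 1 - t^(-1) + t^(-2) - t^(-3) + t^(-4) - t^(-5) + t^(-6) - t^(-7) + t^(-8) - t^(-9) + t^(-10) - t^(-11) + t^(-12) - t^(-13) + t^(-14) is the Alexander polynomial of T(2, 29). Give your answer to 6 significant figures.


Substituting t = 12 into Delta(t) = t^14 - t^13 + t^12 - t^11 + t^10 - t^9 + t^8 - t^7 + t^6 - t^5 + t^4 - t^3 + t^2 - t + 1 - t^(-1) + t^(-2) - t^(-3) + t^(-4) - t^(-5) + t^(-6) - t^(-7) + t^(-8) - t^(-9) + t^(-10) - t^(-11) + t^(-12) - t^(-13) + t^(-14):
Term values: (1283918464548864) + (-106993205379072) + (8916100448256) + (-743008370688) + (61917364224) + (-5159780352) + (429981696) + (-35831808) + (2985984) + (-248832) + (20736) + (-1728) + (144) + (-12) + (1) + (-0.0833333) + (0.00694444) + (-0.000578704) + (4.82253e-05) + (-4.01878e-06) + (3.34898e-07) + (-2.79082e-08) + (2.32568e-09) + (-1.93807e-10) + (1.61506e-11) + (-1.34588e-12) + (1.12157e-13) + (-9.34639e-15) + (7.78866e-16)
Sum = 1.185155506e+15
Rounded to 6 significant figures: 1.18516e+15

1.18516e+15


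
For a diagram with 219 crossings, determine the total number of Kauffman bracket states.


Each crossing contributes 2 choices (A-smoothing or B-smoothing).
Total states = 2^219 = 842498333348457493583344221469363458551160763204392890034487820288

842498333348457493583344221469363458551160763204392890034487820288


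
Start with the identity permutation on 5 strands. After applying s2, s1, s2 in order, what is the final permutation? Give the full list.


Starting with identity [1, 2, 3, 4, 5].
Apply generators in sequence:
  After s2: [1, 3, 2, 4, 5]
  After s1: [3, 1, 2, 4, 5]
  After s2: [3, 2, 1, 4, 5]
Final permutation: [3, 2, 1, 4, 5]

[3, 2, 1, 4, 5]


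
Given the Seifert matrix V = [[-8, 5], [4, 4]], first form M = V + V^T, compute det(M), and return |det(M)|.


Step 1: Form V + V^T where V = [[-8, 5], [4, 4]]
  V^T = [[-8, 4], [5, 4]]
  V + V^T = [[-16, 9], [9, 8]]
Step 2: det(V + V^T) = (-16)*8 - 9*9
  = -128 - 81 = -209
Step 3: Knot determinant = |det(V + V^T)| = |-209| = 209

209


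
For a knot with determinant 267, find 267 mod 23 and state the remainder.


Step 1: A knot is p-colorable if and only if p divides its determinant.
Step 2: Compute 267 mod 23.
267 = 11 * 23 + 14
Step 3: 267 mod 23 = 14
Step 4: The knot is 23-colorable: no

14


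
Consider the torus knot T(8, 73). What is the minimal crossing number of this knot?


For a torus knot T(p, q) with gcd(p,q)=1,
the crossing number is min(p*(q-1), q*(p-1)).
p*(q-1) = 8*72 = 576
q*(p-1) = 73*7 = 511
min(576, 511) = 511

511


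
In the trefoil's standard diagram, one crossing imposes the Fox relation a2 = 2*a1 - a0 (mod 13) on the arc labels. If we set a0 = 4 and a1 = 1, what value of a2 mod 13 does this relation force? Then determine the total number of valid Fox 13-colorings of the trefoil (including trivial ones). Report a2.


Step 1: Apply the given crossing relation 2*a1 - a0 - a2 = 0 (mod 13).
  a2 = 2*a1 - a0 mod 13
  a2 = 2*1 - 4 mod 13
  a2 = 2 - 4 mod 13
  a2 = -2 mod 13 = 11
Step 2: The trefoil has determinant 3.
  Number of Fox p-colorings (p prime) is p^2 if p = 3, else p.
  Since 13 does not divide 3, only trivial (constant) colorings exist.
  (So the trial a0 = 4, a1 = 1 with a0 != a1 does NOT extend to a valid coloring of the whole trefoil: the other two crossing relations require 3*(a1 - a0) = 0 (mod 13), which fails.)
  Total colorings = 13
Step 3: a2 = 11, total Fox 13-colorings = 13

11


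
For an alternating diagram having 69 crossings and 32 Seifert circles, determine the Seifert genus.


For alternating knots, g = (c - s + 1)/2.
= (69 - 32 + 1)/2
= 38/2 = 19

19


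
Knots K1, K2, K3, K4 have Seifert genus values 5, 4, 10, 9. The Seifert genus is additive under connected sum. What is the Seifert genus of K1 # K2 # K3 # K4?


The Seifert genus is additive under connected sum.
Seifert genus(K1 # K2 # K3 # K4) = (5) + (4) + (10) + (9)
= 28

28


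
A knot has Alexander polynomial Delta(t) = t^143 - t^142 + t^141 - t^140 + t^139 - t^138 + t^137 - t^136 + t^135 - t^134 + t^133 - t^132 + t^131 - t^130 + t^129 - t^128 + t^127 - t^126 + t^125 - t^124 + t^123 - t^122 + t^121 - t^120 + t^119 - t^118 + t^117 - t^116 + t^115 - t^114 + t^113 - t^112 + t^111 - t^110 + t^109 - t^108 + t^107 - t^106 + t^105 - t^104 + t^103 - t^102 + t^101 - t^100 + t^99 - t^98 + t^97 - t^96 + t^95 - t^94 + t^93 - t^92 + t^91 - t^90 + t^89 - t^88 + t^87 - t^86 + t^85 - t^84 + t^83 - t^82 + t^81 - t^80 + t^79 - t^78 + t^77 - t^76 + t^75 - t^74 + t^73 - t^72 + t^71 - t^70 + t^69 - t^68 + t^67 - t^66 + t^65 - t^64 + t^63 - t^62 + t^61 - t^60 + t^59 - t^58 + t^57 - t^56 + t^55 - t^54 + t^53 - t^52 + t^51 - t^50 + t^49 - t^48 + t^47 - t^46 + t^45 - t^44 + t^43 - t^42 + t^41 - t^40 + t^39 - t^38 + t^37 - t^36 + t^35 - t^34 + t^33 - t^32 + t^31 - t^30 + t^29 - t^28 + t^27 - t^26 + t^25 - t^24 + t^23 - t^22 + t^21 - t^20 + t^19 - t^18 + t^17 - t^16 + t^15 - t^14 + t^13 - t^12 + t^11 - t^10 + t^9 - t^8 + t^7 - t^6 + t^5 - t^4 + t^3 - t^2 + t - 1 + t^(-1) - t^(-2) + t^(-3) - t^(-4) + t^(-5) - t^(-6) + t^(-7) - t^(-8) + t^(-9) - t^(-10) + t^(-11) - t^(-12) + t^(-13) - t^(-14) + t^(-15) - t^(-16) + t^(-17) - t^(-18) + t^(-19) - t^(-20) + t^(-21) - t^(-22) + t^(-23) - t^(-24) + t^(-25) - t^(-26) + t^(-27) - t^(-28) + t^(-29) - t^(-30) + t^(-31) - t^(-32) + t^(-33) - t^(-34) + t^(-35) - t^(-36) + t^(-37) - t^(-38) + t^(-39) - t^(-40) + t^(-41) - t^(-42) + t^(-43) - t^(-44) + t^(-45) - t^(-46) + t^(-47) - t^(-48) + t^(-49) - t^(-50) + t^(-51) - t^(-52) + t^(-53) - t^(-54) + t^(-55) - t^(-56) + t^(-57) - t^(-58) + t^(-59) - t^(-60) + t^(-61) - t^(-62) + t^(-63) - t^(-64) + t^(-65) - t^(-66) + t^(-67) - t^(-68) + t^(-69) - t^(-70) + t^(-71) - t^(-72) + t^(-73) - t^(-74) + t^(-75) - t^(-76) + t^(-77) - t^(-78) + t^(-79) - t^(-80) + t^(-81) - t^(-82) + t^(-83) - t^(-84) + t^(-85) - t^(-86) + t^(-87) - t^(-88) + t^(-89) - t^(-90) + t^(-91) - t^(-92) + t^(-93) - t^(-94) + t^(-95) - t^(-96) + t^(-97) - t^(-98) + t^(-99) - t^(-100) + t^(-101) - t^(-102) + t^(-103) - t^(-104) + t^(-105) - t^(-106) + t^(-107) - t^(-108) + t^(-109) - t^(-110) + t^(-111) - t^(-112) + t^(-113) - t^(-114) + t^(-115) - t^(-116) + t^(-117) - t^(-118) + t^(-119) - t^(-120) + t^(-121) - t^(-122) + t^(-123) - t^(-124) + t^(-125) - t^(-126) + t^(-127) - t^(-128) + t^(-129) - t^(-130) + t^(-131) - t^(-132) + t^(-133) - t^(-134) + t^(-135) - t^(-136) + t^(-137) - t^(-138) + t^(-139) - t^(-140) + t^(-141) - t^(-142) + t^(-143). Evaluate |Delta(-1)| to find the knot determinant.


Step 1: The polynomial has 287 terms with alternating signs, exponents from 143 down to -143.
Step 2: Substitute t = -1. The i-th term has coefficient (-1)^i and exponent (m-i),
  so its value is (-1)^i * (-1)^(m-i) = (-1)^m = -1 for every i.
Step 3: All 287 terms equal -1, so Delta(-1) = 287 * (-1) = -287
Step 4: |Delta(-1)| = 287

287


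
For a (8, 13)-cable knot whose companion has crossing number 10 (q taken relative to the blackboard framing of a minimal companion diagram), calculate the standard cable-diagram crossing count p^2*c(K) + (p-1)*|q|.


Step 1: Each of the c(K) crossings of the companion diagram becomes p*p = p^2 crossings among the p parallel strands, and each of the |q| twists s_1 s_2 ... s_(p-1) adds (p-1) crossings.
  Crossings = p^2 * c(K) + (p-1)*|q|
Step 2: = 8^2 * 10 + (8-1)*13
Step 3: = 64*10 + 7*13
Step 4: = 640 + 91 = 731

731


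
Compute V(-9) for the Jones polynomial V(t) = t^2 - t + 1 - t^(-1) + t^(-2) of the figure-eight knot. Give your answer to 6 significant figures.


Substituting t = -9 into V(t) = t^2 - t + 1 - t^(-1) + t^(-2):
  (+)t^(2) = 81
  (-)t^(1) = 9
  (+)t^(0) = 1
  (-)t^(-1) = 0.111111
  (+)t^(-2) = 0.0123457
Sum = (81) + (9) + (1) + (0.111111) + (0.0123457)
= 91.12345679
Rounded to 6 significant figures: 91.1235

91.1235


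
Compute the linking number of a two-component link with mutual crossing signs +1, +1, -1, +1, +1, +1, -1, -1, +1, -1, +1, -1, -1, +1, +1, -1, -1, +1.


Step 1: Count positive crossings: 10
Step 2: Count negative crossings: 8
Step 3: Sum of signs = 10 - 8 = 2
Step 4: Linking number = sum/2 = 2/2 = 1

1


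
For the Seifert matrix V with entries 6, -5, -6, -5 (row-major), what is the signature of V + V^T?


Step 1: V + V^T = [[12, -11], [-11, -10]]
Step 2: trace = 2, det = -241
Step 3: Discriminant = 2^2 - 4*(-241) = 968
Step 4: Eigenvalues: 16.5563, -14.5563
Step 5: Signature = (# positive eigenvalues) - (# negative eigenvalues) = 0

0


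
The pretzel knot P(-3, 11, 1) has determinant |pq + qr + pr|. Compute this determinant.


Step 1: Compute pq + qr + pr.
pq = (-3)*11 = -33
qr = 11*1 = 11
pr = (-3)*1 = -3
pq + qr + pr = -33 + 11 + (-3) = -25
Step 2: Take absolute value.
det(P(-3,11,1)) = |-25| = 25

25


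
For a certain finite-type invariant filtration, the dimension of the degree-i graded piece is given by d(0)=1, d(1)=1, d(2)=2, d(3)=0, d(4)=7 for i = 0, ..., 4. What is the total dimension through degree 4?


Total dimension = d(0) + d(1) + ... + d(4)
= 1 + 1 + 2 + 0 + 7
= 11

11


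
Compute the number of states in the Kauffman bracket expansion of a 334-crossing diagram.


Each crossing contributes 2 choices (A-smoothing or B-smoothing).
Total states = 2^334 = 34996011596528190789960035633881941845650710894291398982812329702559247987190014771576210832368861184

34996011596528190789960035633881941845650710894291398982812329702559247987190014771576210832368861184


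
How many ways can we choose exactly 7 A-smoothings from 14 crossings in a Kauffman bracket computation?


We choose which 7 of 14 crossings get A-smoothings.
C(14, 7) = 14! / (7! * 7!)
= 3432

3432


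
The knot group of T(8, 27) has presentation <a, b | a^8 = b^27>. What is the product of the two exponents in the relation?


The relation is a^8 = b^27.
Product of exponents = 8 * 27
= 216

216


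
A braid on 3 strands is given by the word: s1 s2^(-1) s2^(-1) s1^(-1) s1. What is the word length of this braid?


The word length counts the number of generators (including inverses).
Listing each generator: s1, s2^(-1), s2^(-1), s1^(-1), s1
There are 5 generators in this braid word.

5


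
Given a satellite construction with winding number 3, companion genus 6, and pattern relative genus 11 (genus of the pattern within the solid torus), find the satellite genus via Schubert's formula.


Schubert: g(satellite) = g_rel(pattern) + |winding| * g(companion),
where g_rel(pattern) is the genus of the pattern relative to the solid torus.
= 11 + 3 * 6
= 11 + 18 = 29

29


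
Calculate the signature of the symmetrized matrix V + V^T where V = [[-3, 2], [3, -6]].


Step 1: V + V^T = [[-6, 5], [5, -12]]
Step 2: trace = -18, det = 47
Step 3: Discriminant = (-18)^2 - 4*47 = 136
Step 4: Eigenvalues: -3.16905, -14.831
Step 5: Signature = (# positive eigenvalues) - (# negative eigenvalues) = -2

-2


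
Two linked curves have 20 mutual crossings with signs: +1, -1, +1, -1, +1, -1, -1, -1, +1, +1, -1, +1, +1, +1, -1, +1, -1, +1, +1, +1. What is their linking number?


Step 1: Count positive crossings: 12
Step 2: Count negative crossings: 8
Step 3: Sum of signs = 12 - 8 = 4
Step 4: Linking number = sum/2 = 4/2 = 2

2


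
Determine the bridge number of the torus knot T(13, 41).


The bridge number of T(p,q) is min(p,q).
min(13, 41) = 13

13


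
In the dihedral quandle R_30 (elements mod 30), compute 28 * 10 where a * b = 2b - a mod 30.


28 * 10 = 2*10 - 28 mod 30
= 20 - 28 mod 30
= -8 mod 30 = 22

22


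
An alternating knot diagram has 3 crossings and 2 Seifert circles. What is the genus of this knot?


For alternating knots, g = (c - s + 1)/2.
= (3 - 2 + 1)/2
= 2/2 = 1

1


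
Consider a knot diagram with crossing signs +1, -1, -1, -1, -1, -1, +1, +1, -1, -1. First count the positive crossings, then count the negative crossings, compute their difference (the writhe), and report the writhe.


Step 1: Count positive crossings (+1).
Positive crossings: 3
Step 2: Count negative crossings (-1).
Negative crossings: 7
Step 3: Writhe = (positive) - (negative)
w = 3 - 7 = -4
Step 4: |w| = 4, and w is negative

-4


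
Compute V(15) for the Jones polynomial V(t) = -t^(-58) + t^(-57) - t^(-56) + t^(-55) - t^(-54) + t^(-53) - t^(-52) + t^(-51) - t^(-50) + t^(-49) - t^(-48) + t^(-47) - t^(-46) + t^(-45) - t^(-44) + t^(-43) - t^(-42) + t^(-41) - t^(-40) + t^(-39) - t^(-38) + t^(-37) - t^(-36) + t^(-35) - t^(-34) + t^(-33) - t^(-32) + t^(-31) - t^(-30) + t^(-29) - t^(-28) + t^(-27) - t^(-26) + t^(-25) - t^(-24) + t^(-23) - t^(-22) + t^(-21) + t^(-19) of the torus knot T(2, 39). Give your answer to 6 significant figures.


Substituting t = 15 into V(t) = -t^(-58) + t^(-57) - t^(-56) + t^(-55) - t^(-54) + t^(-53) - t^(-52) + t^(-51) - t^(-50) + t^(-49) - t^(-48) + t^(-47) - t^(-46) + t^(-45) - t^(-44) + t^(-43) - t^(-42) + t^(-41) - t^(-40) + t^(-39) - t^(-38) + t^(-37) - t^(-36) + t^(-35) - t^(-34) + t^(-33) - t^(-32) + t^(-31) - t^(-30) + t^(-29) - t^(-28) + t^(-27) - t^(-26) + t^(-25) - t^(-24) + t^(-23) - t^(-22) + t^(-21) + t^(-19):
  (-)t^(-58) = -6.11937e-69
  (+)t^(-57) = 9.17906e-68
  (-)t^(-56) = -1.37686e-66
  (+)t^(-55) = 2.06529e-65
  (-)t^(-54) = -3.09793e-64
  (+)t^(-53) = 4.6469e-63
  (-)t^(-52) = -6.97035e-62
  (+)t^(-51) = 1.04555e-60
  (-)t^(-50) = -1.56833e-59
  (+)t^(-49) = 2.35249e-58
  (-)t^(-48) = -3.52874e-57
  (+)t^(-47) = 5.29311e-56
  (-)t^(-46) = -7.93966e-55
  (+)t^(-45) = 1.19095e-53
  (-)t^(-44) = -1.78642e-52
  (+)t^(-43) = 2.67964e-51
  (-)t^(-42) = -4.01945e-50
  (+)t^(-41) = 6.02918e-49
  (-)t^(-40) = -9.04377e-48
  (+)t^(-39) = 1.35657e-46
  (-)t^(-38) = -2.03485e-45
  (+)t^(-37) = 3.05227e-44
  (-)t^(-36) = -4.57841e-43
  (+)t^(-35) = 6.86761e-42
  (-)t^(-34) = -1.03014e-40
  (+)t^(-33) = 1.54521e-39
  (-)t^(-32) = -2.31782e-38
  (+)t^(-31) = 3.47673e-37
  (-)t^(-30) = -5.2151e-36
  (+)t^(-29) = 7.82264e-35
  (-)t^(-28) = -1.1734e-33
  (+)t^(-27) = 1.76009e-32
  (-)t^(-26) = -2.64014e-31
  (+)t^(-25) = 3.96021e-30
  (-)t^(-24) = -5.94032e-29
  (+)t^(-23) = 8.91048e-28
  (-)t^(-22) = -1.33657e-26
  (+)t^(-21) = 2.00486e-25
  (+)t^(-19) = 4.51093e-23
Sum = (-6.11937e-69) + (9.17906e-68) + (-1.37686e-66) + (2.06529e-65) + (-3.09793e-64) + (4.6469e-63) + (-6.97035e-62) + (1.04555e-60) + (-1.56833e-59) + (2.35249e-58) + (-3.52874e-57) + (5.29311e-56) + (-7.93966e-55) + (1.19095e-53) + (-1.78642e-52) + (2.67964e-51) + (-4.01945e-50) + (6.02918e-49) + (-9.04377e-48) + (1.35657e-46) + (-2.03485e-45) + (3.05227e-44) + (-4.57841e-43) + (6.86761e-42) + (-1.03014e-40) + (1.54521e-39) + (-2.31782e-38) + (3.47673e-37) + (-5.2151e-36) + (7.82264e-35) + (-1.1734e-33) + (1.76009e-32) + (-2.64014e-31) + (3.96021e-30) + (-5.94032e-29) + (8.91048e-28) + (-1.33657e-26) + (2.00486e-25) + (4.51093e-23)
= 4.529725439e-23
Rounded to 6 significant figures: 4.52973e-23

4.52973e-23


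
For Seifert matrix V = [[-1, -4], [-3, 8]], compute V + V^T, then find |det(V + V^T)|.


Step 1: Form V + V^T where V = [[-1, -4], [-3, 8]]
  V^T = [[-1, -3], [-4, 8]]
  V + V^T = [[-2, -7], [-7, 16]]
Step 2: det(V + V^T) = (-2)*16 - (-7)*(-7)
  = -32 - 49 = -81
Step 3: Knot determinant = |det(V + V^T)| = |-81| = 81

81


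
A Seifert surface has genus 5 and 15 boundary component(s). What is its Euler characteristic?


chi = 2 - 2g - b
= 2 - 2*5 - 15
= 2 - 10 - 15 = -23

-23


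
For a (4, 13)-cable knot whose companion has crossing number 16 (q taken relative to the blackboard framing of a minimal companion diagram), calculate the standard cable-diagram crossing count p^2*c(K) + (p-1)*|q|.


Step 1: Each of the c(K) crossings of the companion diagram becomes p*p = p^2 crossings among the p parallel strands, and each of the |q| twists s_1 s_2 ... s_(p-1) adds (p-1) crossings.
  Crossings = p^2 * c(K) + (p-1)*|q|
Step 2: = 4^2 * 16 + (4-1)*13
Step 3: = 16*16 + 3*13
Step 4: = 256 + 39 = 295

295


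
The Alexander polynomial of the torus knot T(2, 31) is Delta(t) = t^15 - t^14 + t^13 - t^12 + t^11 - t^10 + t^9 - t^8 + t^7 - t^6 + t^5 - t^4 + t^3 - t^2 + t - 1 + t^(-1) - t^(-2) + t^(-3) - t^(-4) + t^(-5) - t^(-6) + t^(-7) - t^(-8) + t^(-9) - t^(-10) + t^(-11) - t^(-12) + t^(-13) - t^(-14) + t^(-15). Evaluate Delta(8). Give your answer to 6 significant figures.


Substituting t = 8 into Delta(t) = t^15 - t^14 + t^13 - t^12 + t^11 - t^10 + t^9 - t^8 + t^7 - t^6 + t^5 - t^4 + t^3 - t^2 + t - 1 + t^(-1) - t^(-2) + t^(-3) - t^(-4) + t^(-5) - t^(-6) + t^(-7) - t^(-8) + t^(-9) - t^(-10) + t^(-11) - t^(-12) + t^(-13) - t^(-14) + t^(-15):
Term values: (35184372088832) + (-4398046511104) + (549755813888) + (-68719476736) + (8589934592) + (-1073741824) + (134217728) + (-16777216) + (2097152) + (-262144) + (32768) + (-4096) + (512) + (-64) + (8) + (-1) + (0.125) + (-0.015625) + (0.00195312) + (-0.000244141) + (3.05176e-05) + (-3.8147e-06) + (4.76837e-07) + (-5.96046e-08) + (7.45058e-09) + (-9.31323e-10) + (1.16415e-10) + (-1.45519e-11) + (1.81899e-12) + (-2.27374e-13) + (2.84217e-14)
Sum = 3.127499741e+13
Rounded to 6 significant figures: 3.1275e+13

3.1275e+13


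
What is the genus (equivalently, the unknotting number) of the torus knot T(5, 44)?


For a torus knot T(p,q), both the unknotting number and genus equal (p-1)(q-1)/2.
= (5-1)(44-1)/2
= 4*43/2
= 172/2 = 86

86


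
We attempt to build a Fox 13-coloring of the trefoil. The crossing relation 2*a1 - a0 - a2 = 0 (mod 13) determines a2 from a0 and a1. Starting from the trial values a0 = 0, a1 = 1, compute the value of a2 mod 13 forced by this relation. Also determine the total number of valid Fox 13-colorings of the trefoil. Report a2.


Step 1: Apply the given crossing relation 2*a1 - a0 - a2 = 0 (mod 13).
  a2 = 2*a1 - a0 mod 13
  a2 = 2*1 - 0 mod 13
  a2 = 2 - 0 mod 13
  a2 = 2 mod 13 = 2
Step 2: The trefoil has determinant 3.
  Number of Fox p-colorings (p prime) is p^2 if p = 3, else p.
  Since 13 does not divide 3, only trivial (constant) colorings exist.
  (So the trial a0 = 0, a1 = 1 with a0 != a1 does NOT extend to a valid coloring of the whole trefoil: the other two crossing relations require 3*(a1 - a0) = 0 (mod 13), which fails.)
  Total colorings = 13
Step 3: a2 = 2, total Fox 13-colorings = 13

2


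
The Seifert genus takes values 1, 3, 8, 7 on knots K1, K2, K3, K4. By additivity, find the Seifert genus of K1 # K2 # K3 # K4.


The Seifert genus is additive under connected sum.
Seifert genus(K1 # K2 # K3 # K4) = (1) + (3) + (8) + (7)
= 19

19


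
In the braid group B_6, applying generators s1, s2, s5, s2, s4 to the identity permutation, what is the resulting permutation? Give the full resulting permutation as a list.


Starting with identity [1, 2, 3, 4, 5, 6].
Apply generators in sequence:
  After s1: [2, 1, 3, 4, 5, 6]
  After s2: [2, 3, 1, 4, 5, 6]
  After s5: [2, 3, 1, 4, 6, 5]
  After s2: [2, 1, 3, 4, 6, 5]
  After s4: [2, 1, 3, 6, 4, 5]
Final permutation: [2, 1, 3, 6, 4, 5]

[2, 1, 3, 6, 4, 5]


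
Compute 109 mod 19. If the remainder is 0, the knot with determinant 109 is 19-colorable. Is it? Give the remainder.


Step 1: A knot is p-colorable if and only if p divides its determinant.
Step 2: Compute 109 mod 19.
109 = 5 * 19 + 14
Step 3: 109 mod 19 = 14
Step 4: The knot is 19-colorable: no

14


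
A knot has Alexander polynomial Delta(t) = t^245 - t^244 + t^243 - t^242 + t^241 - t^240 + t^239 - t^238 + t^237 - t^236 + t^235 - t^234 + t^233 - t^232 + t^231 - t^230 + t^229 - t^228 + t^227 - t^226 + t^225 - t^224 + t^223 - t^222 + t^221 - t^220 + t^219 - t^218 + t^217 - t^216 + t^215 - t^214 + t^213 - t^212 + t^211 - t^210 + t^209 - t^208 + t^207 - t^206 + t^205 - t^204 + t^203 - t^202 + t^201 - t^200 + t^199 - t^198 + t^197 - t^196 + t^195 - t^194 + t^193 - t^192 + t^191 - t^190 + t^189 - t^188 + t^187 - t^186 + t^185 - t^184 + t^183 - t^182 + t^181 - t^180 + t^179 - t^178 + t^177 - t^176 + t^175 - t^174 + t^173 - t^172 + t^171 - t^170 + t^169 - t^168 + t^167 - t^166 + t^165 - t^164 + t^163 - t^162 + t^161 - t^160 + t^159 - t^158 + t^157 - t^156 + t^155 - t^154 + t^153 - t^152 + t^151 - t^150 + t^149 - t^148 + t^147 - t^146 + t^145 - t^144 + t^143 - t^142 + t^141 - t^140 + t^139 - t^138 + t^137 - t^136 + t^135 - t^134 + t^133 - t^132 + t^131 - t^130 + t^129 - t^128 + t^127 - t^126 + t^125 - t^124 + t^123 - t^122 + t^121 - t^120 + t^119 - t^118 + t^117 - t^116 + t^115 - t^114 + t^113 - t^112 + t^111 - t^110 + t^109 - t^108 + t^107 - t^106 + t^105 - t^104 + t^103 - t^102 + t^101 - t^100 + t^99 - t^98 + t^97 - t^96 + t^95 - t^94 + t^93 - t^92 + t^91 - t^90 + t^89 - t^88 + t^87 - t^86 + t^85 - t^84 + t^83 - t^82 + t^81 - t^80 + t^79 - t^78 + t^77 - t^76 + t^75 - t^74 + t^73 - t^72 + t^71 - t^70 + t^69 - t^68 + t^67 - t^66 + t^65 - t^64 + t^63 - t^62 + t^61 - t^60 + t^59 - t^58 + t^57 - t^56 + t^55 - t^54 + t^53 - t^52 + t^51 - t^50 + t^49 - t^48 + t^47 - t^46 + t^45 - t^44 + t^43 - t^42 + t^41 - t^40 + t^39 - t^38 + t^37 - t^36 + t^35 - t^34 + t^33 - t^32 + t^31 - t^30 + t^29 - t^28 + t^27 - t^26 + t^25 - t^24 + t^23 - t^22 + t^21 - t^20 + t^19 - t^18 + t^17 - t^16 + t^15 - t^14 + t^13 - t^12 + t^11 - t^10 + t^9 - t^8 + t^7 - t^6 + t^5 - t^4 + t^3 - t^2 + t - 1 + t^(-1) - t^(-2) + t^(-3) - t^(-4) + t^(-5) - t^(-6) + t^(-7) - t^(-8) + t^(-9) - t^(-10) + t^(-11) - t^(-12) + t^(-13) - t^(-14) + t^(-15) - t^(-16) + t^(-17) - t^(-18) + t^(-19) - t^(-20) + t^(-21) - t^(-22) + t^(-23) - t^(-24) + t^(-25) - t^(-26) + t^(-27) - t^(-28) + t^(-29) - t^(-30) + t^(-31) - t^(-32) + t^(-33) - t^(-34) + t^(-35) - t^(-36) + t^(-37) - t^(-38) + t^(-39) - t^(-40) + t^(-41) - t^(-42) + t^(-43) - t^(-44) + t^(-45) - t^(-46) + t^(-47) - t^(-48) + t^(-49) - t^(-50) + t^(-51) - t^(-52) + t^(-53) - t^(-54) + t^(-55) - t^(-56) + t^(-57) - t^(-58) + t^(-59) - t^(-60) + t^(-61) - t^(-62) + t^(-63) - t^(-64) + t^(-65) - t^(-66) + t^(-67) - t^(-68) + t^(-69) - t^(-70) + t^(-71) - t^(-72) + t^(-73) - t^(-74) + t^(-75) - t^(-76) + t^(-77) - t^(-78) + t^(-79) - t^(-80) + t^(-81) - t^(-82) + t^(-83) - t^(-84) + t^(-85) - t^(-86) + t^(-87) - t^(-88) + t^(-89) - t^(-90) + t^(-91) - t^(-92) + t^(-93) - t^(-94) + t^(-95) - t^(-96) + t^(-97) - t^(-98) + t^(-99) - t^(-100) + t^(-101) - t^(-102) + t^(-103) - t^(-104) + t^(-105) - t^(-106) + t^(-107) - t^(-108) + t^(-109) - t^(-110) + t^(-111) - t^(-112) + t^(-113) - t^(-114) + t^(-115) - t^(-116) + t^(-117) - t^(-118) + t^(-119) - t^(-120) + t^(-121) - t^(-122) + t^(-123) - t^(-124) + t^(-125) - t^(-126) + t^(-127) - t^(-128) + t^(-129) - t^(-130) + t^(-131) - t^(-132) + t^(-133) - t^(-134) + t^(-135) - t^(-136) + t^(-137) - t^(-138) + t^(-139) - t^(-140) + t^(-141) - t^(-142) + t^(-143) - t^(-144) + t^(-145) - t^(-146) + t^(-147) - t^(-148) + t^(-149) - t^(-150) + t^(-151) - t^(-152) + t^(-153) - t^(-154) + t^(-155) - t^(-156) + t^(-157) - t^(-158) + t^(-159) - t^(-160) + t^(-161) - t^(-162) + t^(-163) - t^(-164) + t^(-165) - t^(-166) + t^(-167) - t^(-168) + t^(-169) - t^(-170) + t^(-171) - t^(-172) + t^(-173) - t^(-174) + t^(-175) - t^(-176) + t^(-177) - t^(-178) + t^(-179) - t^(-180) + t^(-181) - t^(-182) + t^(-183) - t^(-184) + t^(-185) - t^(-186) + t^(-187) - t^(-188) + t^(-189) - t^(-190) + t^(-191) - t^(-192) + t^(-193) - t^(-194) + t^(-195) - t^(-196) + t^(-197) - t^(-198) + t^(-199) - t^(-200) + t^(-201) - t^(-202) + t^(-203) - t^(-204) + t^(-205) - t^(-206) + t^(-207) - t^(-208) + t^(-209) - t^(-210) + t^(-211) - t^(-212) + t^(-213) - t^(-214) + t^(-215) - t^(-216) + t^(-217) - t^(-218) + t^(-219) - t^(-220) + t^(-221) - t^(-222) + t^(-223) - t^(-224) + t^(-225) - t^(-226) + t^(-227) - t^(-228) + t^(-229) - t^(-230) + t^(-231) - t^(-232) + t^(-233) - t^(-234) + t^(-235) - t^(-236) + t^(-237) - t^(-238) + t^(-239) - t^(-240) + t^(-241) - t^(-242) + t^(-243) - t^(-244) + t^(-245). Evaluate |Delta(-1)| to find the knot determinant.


Step 1: The polynomial has 491 terms with alternating signs, exponents from 245 down to -245.
Step 2: Substitute t = -1. The i-th term has coefficient (-1)^i and exponent (m-i),
  so its value is (-1)^i * (-1)^(m-i) = (-1)^m = -1 for every i.
Step 3: All 491 terms equal -1, so Delta(-1) = 491 * (-1) = -491
Step 4: |Delta(-1)| = 491

491


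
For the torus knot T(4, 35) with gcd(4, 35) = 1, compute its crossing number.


For a torus knot T(p, q) with gcd(p,q)=1,
the crossing number is min(p*(q-1), q*(p-1)).
p*(q-1) = 4*34 = 136
q*(p-1) = 35*3 = 105
min(136, 105) = 105

105


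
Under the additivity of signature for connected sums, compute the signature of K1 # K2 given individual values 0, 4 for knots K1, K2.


The signature is additive under connected sum.
signature(K1 # K2) = (0) + (4)
= 4

4


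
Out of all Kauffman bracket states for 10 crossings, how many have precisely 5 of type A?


We choose which 5 of 10 crossings get A-smoothings.
C(10, 5) = 10! / (5! * 5!)
= 252

252


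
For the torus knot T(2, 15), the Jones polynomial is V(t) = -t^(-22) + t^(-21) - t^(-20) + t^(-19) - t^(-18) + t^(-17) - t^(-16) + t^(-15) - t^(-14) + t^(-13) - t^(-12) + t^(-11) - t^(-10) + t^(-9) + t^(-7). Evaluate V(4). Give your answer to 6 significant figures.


Substituting t = 4 into V(t) = -t^(-22) + t^(-21) - t^(-20) + t^(-19) - t^(-18) + t^(-17) - t^(-16) + t^(-15) - t^(-14) + t^(-13) - t^(-12) + t^(-11) - t^(-10) + t^(-9) + t^(-7):
  (-)t^(-22) = -5.68434e-14
  (+)t^(-21) = 2.27374e-13
  (-)t^(-20) = -9.09495e-13
  (+)t^(-19) = 3.63798e-12
  (-)t^(-18) = -1.45519e-11
  (+)t^(-17) = 5.82077e-11
  (-)t^(-16) = -2.32831e-10
  (+)t^(-15) = 9.31323e-10
  (-)t^(-14) = -3.72529e-09
  (+)t^(-13) = 1.49012e-08
  (-)t^(-12) = -5.96046e-08
  (+)t^(-11) = 2.38419e-07
  (-)t^(-10) = -9.53674e-07
  (+)t^(-9) = 3.8147e-06
  (+)t^(-7) = 6.10352e-05
Sum = (-5.68434e-14) + (2.27374e-13) + (-9.09495e-13) + (3.63798e-12) + (-1.45519e-11) + (5.82077e-11) + (-2.32831e-10) + (9.31323e-10) + (-3.72529e-09) + (1.49012e-08) + (-5.96046e-08) + (2.38419e-07) + (-9.53674e-07) + (3.8147e-06) + (6.10352e-05)
= 6.408691405e-05
Rounded to 6 significant figures: 6.40869e-05

6.40869e-05


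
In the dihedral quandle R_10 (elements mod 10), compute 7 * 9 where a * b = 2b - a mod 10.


7 * 9 = 2*9 - 7 mod 10
= 18 - 7 mod 10
= 11 mod 10 = 1

1


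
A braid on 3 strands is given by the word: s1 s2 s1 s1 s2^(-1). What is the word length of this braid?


The word length counts the number of generators (including inverses).
Listing each generator: s1, s2, s1, s1, s2^(-1)
There are 5 generators in this braid word.

5


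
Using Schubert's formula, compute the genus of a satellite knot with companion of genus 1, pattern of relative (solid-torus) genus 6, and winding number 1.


Schubert: g(satellite) = g_rel(pattern) + |winding| * g(companion),
where g_rel(pattern) is the genus of the pattern relative to the solid torus.
= 6 + 1 * 1
= 6 + 1 = 7

7


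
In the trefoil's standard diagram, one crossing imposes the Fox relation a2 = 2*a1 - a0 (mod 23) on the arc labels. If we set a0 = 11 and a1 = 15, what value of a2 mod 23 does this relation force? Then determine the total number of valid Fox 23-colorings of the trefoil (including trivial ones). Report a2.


Step 1: Apply the given crossing relation 2*a1 - a0 - a2 = 0 (mod 23).
  a2 = 2*a1 - a0 mod 23
  a2 = 2*15 - 11 mod 23
  a2 = 30 - 11 mod 23
  a2 = 19 mod 23 = 19
Step 2: The trefoil has determinant 3.
  Number of Fox p-colorings (p prime) is p^2 if p = 3, else p.
  Since 23 does not divide 3, only trivial (constant) colorings exist.
  (So the trial a0 = 11, a1 = 15 with a0 != a1 does NOT extend to a valid coloring of the whole trefoil: the other two crossing relations require 3*(a1 - a0) = 0 (mod 23), which fails.)
  Total colorings = 23
Step 3: a2 = 19, total Fox 23-colorings = 23

19


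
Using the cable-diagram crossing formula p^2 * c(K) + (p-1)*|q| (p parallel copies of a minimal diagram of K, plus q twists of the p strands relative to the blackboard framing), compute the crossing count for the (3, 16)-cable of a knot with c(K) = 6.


Step 1: Each of the c(K) crossings of the companion diagram becomes p*p = p^2 crossings among the p parallel strands, and each of the |q| twists s_1 s_2 ... s_(p-1) adds (p-1) crossings.
  Crossings = p^2 * c(K) + (p-1)*|q|
Step 2: = 3^2 * 6 + (3-1)*16
Step 3: = 9*6 + 2*16
Step 4: = 54 + 32 = 86

86


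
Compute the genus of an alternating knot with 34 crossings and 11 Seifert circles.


For alternating knots, g = (c - s + 1)/2.
= (34 - 11 + 1)/2
= 24/2 = 12

12


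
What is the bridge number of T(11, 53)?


The bridge number of T(p,q) is min(p,q).
min(11, 53) = 11

11


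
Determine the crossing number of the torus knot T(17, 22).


For a torus knot T(p, q) with gcd(p,q)=1,
the crossing number is min(p*(q-1), q*(p-1)).
p*(q-1) = 17*21 = 357
q*(p-1) = 22*16 = 352
min(357, 352) = 352

352


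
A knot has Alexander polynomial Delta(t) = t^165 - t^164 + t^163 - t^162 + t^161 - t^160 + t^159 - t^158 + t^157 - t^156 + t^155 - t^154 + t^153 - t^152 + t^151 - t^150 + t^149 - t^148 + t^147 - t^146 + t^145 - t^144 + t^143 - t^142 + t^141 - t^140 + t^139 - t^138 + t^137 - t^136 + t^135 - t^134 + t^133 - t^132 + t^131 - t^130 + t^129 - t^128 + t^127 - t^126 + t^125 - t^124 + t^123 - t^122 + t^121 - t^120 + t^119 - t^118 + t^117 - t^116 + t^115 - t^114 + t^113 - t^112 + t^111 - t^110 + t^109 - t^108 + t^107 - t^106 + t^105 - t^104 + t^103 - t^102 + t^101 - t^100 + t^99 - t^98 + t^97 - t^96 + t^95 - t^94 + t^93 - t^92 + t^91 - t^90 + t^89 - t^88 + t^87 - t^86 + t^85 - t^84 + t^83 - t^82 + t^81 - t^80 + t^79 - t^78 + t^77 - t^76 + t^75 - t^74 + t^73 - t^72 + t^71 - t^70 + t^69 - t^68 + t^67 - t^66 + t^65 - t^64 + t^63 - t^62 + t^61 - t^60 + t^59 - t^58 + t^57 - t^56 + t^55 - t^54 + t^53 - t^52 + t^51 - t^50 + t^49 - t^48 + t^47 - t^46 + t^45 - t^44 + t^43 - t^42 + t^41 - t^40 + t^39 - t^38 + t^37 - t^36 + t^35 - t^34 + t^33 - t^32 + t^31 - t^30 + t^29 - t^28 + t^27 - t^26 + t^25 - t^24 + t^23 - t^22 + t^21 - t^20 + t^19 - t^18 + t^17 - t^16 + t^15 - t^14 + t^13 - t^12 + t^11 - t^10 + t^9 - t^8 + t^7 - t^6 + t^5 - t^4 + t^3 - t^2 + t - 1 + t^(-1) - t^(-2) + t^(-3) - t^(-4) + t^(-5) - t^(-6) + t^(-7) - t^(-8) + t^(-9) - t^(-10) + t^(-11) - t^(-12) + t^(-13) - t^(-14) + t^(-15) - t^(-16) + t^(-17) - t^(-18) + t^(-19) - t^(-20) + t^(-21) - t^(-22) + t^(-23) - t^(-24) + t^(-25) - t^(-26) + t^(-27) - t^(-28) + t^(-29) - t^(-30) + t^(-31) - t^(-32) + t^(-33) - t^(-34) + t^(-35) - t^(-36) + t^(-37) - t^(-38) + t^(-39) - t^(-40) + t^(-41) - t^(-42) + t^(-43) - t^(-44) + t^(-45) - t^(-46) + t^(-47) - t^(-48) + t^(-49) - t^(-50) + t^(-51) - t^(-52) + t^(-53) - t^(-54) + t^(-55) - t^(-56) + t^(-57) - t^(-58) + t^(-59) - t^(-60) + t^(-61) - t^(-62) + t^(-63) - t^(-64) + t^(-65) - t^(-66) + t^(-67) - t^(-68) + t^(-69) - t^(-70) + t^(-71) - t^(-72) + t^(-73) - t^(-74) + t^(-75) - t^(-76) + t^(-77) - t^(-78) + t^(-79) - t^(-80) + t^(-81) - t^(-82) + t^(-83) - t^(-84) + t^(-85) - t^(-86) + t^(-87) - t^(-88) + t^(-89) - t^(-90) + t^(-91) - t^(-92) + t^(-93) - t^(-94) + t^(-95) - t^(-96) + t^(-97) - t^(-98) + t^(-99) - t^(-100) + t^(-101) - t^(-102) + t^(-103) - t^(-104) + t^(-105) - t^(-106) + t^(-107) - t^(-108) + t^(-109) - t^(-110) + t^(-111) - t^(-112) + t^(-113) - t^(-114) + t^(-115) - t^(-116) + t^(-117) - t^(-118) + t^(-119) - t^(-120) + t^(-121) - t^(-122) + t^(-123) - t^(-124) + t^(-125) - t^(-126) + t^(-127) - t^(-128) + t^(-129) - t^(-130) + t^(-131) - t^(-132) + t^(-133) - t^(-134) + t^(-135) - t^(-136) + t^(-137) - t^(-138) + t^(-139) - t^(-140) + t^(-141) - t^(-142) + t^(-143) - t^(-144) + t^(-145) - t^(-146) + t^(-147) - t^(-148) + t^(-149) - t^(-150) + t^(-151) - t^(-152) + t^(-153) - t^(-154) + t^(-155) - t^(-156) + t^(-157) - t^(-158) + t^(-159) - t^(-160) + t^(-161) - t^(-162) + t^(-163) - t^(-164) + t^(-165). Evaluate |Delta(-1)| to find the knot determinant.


Step 1: The polynomial has 331 terms with alternating signs, exponents from 165 down to -165.
Step 2: Substitute t = -1. The i-th term has coefficient (-1)^i and exponent (m-i),
  so its value is (-1)^i * (-1)^(m-i) = (-1)^m = -1 for every i.
Step 3: All 331 terms equal -1, so Delta(-1) = 331 * (-1) = -331
Step 4: |Delta(-1)| = 331

331


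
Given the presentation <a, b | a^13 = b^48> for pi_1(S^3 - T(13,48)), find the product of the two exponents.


The relation is a^13 = b^48.
Product of exponents = 13 * 48
= 624

624


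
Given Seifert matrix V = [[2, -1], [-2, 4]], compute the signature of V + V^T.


Step 1: V + V^T = [[4, -3], [-3, 8]]
Step 2: trace = 12, det = 23
Step 3: Discriminant = 12^2 - 4*23 = 52
Step 4: Eigenvalues: 9.60555, 2.39445
Step 5: Signature = (# positive eigenvalues) - (# negative eigenvalues) = 2

2


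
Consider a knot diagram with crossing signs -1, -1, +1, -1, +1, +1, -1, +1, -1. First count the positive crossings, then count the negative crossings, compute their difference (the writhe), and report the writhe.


Step 1: Count positive crossings (+1).
Positive crossings: 4
Step 2: Count negative crossings (-1).
Negative crossings: 5
Step 3: Writhe = (positive) - (negative)
w = 4 - 5 = -1
Step 4: |w| = 1, and w is negative

-1


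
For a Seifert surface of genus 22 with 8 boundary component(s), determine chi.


chi = 2 - 2g - b
= 2 - 2*22 - 8
= 2 - 44 - 8 = -50

-50


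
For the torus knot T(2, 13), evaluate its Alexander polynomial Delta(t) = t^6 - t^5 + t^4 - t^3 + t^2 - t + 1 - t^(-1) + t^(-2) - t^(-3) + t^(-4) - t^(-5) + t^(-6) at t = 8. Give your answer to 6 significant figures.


Substituting t = 8 into Delta(t) = t^6 - t^5 + t^4 - t^3 + t^2 - t + 1 - t^(-1) + t^(-2) - t^(-3) + t^(-4) - t^(-5) + t^(-6):
Term values: (262144) + (-32768) + (4096) + (-512) + (64) + (-8) + (1) + (-0.125) + (0.015625) + (-0.00195312) + (0.000244141) + (-3.05176e-05) + (3.8147e-06)
Sum = 233016.8889
Rounded to 6 significant figures: 233017

233017


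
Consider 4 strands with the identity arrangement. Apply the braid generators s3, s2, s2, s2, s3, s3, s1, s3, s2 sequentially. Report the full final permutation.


Starting with identity [1, 2, 3, 4].
Apply generators in sequence:
  After s3: [1, 2, 4, 3]
  After s2: [1, 4, 2, 3]
  After s2: [1, 2, 4, 3]
  After s2: [1, 4, 2, 3]
  After s3: [1, 4, 3, 2]
  After s3: [1, 4, 2, 3]
  After s1: [4, 1, 2, 3]
  After s3: [4, 1, 3, 2]
  After s2: [4, 3, 1, 2]
Final permutation: [4, 3, 1, 2]

[4, 3, 1, 2]


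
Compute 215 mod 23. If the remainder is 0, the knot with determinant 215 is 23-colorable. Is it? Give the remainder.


Step 1: A knot is p-colorable if and only if p divides its determinant.
Step 2: Compute 215 mod 23.
215 = 9 * 23 + 8
Step 3: 215 mod 23 = 8
Step 4: The knot is 23-colorable: no

8


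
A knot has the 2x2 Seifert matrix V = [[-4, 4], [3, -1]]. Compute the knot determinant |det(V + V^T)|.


Step 1: Form V + V^T where V = [[-4, 4], [3, -1]]
  V^T = [[-4, 3], [4, -1]]
  V + V^T = [[-8, 7], [7, -2]]
Step 2: det(V + V^T) = (-8)*(-2) - 7*7
  = 16 - 49 = -33
Step 3: Knot determinant = |det(V + V^T)| = |-33| = 33

33


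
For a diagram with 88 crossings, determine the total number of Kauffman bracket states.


Each crossing contributes 2 choices (A-smoothing or B-smoothing).
Total states = 2^88 = 309485009821345068724781056

309485009821345068724781056


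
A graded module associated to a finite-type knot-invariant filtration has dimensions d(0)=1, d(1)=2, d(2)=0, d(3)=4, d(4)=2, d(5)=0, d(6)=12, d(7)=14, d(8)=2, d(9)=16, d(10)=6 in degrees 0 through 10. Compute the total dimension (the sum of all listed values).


Total dimension = d(0) + d(1) + ... + d(10)
= 1 + 2 + 0 + 4 + 2 + 0 + 12 + 14 + 2 + 16 + 6
= 59

59


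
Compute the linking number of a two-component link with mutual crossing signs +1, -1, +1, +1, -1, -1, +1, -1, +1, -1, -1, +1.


Step 1: Count positive crossings: 6
Step 2: Count negative crossings: 6
Step 3: Sum of signs = 6 - 6 = 0
Step 4: Linking number = sum/2 = 0/2 = 0

0


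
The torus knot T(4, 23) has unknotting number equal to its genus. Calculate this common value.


For a torus knot T(p,q), both the unknotting number and genus equal (p-1)(q-1)/2.
= (4-1)(23-1)/2
= 3*22/2
= 66/2 = 33

33
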